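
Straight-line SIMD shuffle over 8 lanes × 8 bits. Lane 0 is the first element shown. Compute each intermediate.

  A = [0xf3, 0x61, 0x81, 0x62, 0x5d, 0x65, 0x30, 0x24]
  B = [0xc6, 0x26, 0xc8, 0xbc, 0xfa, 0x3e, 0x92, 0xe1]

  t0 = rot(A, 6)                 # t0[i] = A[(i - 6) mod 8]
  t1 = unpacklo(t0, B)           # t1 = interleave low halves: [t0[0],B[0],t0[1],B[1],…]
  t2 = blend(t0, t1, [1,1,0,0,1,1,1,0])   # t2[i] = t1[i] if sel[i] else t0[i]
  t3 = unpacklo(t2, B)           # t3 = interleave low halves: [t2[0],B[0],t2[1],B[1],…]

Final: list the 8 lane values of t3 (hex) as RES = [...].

t0 = [0x81, 0x62, 0x5d, 0x65, 0x30, 0x24, 0xf3, 0x61]
t1 = [0x81, 0xc6, 0x62, 0x26, 0x5d, 0xc8, 0x65, 0xbc]
t2 = [0x81, 0xc6, 0x5d, 0x65, 0x5d, 0xc8, 0x65, 0x61]
t3 = [0x81, 0xc6, 0xc6, 0x26, 0x5d, 0xc8, 0x65, 0xbc]

RES = [ 0x81  0xc6  0xc6  0x26  0x5d  0xc8  0x65  0xbc ]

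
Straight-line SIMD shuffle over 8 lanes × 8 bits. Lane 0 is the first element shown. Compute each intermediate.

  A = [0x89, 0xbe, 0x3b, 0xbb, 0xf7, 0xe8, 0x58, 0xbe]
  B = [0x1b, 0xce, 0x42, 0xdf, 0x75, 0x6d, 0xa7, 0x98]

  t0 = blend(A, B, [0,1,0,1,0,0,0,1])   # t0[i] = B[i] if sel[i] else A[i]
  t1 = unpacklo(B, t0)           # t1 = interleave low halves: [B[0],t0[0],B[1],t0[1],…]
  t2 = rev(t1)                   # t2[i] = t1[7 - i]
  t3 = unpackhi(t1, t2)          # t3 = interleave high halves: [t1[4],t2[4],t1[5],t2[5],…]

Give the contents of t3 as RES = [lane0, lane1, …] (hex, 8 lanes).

RES = [ 0x42  0xce  0x3b  0xce  0xdf  0x89  0xdf  0x1b ]

t0 = [0x89, 0xce, 0x3b, 0xdf, 0xf7, 0xe8, 0x58, 0x98]
t1 = [0x1b, 0x89, 0xce, 0xce, 0x42, 0x3b, 0xdf, 0xdf]
t2 = [0xdf, 0xdf, 0x3b, 0x42, 0xce, 0xce, 0x89, 0x1b]
t3 = [0x42, 0xce, 0x3b, 0xce, 0xdf, 0x89, 0xdf, 0x1b]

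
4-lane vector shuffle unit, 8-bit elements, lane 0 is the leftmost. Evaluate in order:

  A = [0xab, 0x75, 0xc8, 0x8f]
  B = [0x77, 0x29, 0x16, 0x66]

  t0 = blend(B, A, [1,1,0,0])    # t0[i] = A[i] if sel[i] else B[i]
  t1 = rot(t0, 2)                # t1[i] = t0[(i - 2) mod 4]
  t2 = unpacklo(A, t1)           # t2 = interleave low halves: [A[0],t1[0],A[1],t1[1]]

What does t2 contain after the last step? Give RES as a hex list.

RES = [0xab, 0x16, 0x75, 0x66]

  t0: ab 75 16 66
  t1: 16 66 ab 75
  t2: ab 16 75 66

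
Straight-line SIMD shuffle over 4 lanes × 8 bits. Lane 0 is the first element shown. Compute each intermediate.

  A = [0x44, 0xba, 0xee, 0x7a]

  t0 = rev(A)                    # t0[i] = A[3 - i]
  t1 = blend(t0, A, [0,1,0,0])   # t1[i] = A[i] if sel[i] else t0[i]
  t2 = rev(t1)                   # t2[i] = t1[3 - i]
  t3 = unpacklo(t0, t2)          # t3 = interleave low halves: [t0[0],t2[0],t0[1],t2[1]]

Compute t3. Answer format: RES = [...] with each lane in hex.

  t0: 7a ee ba 44
  t1: 7a ba ba 44
  t2: 44 ba ba 7a
  t3: 7a 44 ee ba

RES = [0x7a, 0x44, 0xee, 0xba]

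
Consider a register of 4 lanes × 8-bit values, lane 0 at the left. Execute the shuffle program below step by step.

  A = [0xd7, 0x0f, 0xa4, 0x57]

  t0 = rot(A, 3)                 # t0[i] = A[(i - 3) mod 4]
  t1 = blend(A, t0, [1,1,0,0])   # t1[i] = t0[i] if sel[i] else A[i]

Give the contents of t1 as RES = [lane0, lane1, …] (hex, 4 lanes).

RES = [ 0x0f  0xa4  0xa4  0x57 ]

  t0: 0f a4 57 d7
  t1: 0f a4 a4 57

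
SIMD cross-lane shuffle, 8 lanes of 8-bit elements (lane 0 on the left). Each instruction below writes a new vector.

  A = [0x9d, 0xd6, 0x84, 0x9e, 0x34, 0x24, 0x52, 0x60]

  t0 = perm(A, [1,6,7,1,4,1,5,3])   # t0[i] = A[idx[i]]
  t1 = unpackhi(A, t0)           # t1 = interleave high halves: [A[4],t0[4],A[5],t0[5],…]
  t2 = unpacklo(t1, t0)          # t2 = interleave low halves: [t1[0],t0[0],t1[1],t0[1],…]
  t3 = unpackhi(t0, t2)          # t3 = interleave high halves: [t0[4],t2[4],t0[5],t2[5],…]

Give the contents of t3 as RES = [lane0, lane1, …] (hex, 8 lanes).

→ t0 |d6|52|60|d6|34|d6|24|9e|
→ t1 |34|34|24|d6|52|24|60|9e|
→ t2 |34|d6|34|52|24|60|d6|d6|
→ t3 |34|24|d6|60|24|d6|9e|d6|

RES = [0x34, 0x24, 0xd6, 0x60, 0x24, 0xd6, 0x9e, 0xd6]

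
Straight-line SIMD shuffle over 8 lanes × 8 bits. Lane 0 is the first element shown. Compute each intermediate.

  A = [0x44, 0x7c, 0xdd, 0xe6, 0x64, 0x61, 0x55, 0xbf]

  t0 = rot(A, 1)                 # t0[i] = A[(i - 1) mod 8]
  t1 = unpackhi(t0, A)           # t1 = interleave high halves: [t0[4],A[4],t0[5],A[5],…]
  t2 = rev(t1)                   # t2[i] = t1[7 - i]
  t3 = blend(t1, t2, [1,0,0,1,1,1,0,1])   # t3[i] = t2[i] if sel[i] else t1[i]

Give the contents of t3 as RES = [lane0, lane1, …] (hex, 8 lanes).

RES = [0xbf, 0x64, 0x64, 0x61, 0x61, 0x64, 0x55, 0xe6]

→ t0 |bf|44|7c|dd|e6|64|61|55|
→ t1 |e6|64|64|61|61|55|55|bf|
→ t2 |bf|55|55|61|61|64|64|e6|
→ t3 |bf|64|64|61|61|64|55|e6|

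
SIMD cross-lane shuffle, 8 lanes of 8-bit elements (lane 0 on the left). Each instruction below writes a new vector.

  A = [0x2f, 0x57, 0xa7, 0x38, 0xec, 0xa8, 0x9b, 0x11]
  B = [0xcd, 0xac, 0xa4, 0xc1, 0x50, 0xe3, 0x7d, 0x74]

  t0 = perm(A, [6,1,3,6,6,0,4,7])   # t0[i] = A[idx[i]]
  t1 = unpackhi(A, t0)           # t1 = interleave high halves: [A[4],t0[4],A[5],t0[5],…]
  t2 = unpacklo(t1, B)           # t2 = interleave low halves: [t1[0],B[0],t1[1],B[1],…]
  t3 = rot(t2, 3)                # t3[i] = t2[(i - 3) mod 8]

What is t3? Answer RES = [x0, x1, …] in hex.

  t0: 9b 57 38 9b 9b 2f ec 11
  t1: ec 9b a8 2f 9b ec 11 11
  t2: ec cd 9b ac a8 a4 2f c1
  t3: a4 2f c1 ec cd 9b ac a8

RES = [0xa4, 0x2f, 0xc1, 0xec, 0xcd, 0x9b, 0xac, 0xa8]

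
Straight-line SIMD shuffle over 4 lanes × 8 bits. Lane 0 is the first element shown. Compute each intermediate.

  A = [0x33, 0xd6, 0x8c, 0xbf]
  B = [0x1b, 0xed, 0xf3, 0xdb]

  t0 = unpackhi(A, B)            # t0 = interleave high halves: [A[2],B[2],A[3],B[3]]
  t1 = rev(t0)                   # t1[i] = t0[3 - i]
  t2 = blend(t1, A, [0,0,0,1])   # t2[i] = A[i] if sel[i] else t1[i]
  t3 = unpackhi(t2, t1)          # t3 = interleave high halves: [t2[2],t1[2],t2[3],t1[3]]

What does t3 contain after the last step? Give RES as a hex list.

RES = [ 0xf3  0xf3  0xbf  0x8c ]

  t0: 8c f3 bf db
  t1: db bf f3 8c
  t2: db bf f3 bf
  t3: f3 f3 bf 8c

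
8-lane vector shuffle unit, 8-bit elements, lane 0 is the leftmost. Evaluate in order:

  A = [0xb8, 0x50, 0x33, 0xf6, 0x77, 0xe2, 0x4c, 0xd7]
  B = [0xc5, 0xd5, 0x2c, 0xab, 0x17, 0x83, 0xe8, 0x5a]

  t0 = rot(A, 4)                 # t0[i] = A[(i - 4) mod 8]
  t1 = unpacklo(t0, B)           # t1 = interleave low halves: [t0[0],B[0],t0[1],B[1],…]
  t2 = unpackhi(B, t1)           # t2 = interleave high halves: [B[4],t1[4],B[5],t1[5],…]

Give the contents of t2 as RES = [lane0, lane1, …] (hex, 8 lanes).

→ t0 |77|e2|4c|d7|b8|50|33|f6|
→ t1 |77|c5|e2|d5|4c|2c|d7|ab|
→ t2 |17|4c|83|2c|e8|d7|5a|ab|

RES = [ 0x17  0x4c  0x83  0x2c  0xe8  0xd7  0x5a  0xab ]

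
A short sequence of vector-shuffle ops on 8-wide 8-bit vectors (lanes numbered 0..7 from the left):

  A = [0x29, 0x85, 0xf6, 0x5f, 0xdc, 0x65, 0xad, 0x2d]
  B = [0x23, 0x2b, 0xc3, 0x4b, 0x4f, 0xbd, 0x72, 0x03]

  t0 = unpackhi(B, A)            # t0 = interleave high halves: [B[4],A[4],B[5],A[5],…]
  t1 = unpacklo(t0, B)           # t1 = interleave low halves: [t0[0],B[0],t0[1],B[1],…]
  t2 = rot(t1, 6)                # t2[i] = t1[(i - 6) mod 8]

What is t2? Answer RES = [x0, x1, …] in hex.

RES = [ 0xdc  0x2b  0xbd  0xc3  0x65  0x4b  0x4f  0x23 ]

→ t0 |4f|dc|bd|65|72|ad|03|2d|
→ t1 |4f|23|dc|2b|bd|c3|65|4b|
→ t2 |dc|2b|bd|c3|65|4b|4f|23|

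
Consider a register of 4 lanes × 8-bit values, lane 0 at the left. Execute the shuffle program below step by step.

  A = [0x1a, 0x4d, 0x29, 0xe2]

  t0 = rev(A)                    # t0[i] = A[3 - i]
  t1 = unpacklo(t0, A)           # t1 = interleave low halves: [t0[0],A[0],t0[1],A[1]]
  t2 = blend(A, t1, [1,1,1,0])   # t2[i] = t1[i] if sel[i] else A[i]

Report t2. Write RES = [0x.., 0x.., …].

  t0: e2 29 4d 1a
  t1: e2 1a 29 4d
  t2: e2 1a 29 e2

RES = [0xe2, 0x1a, 0x29, 0xe2]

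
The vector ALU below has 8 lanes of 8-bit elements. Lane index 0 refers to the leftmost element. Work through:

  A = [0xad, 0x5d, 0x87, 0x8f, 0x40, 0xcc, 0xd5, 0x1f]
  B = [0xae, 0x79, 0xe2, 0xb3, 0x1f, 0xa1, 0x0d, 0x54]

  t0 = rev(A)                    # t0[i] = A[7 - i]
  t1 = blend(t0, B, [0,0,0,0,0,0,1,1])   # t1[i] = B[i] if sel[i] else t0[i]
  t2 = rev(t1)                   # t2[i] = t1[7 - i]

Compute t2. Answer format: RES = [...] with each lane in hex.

  t0: 1f d5 cc 40 8f 87 5d ad
  t1: 1f d5 cc 40 8f 87 0d 54
  t2: 54 0d 87 8f 40 cc d5 1f

RES = [0x54, 0x0d, 0x87, 0x8f, 0x40, 0xcc, 0xd5, 0x1f]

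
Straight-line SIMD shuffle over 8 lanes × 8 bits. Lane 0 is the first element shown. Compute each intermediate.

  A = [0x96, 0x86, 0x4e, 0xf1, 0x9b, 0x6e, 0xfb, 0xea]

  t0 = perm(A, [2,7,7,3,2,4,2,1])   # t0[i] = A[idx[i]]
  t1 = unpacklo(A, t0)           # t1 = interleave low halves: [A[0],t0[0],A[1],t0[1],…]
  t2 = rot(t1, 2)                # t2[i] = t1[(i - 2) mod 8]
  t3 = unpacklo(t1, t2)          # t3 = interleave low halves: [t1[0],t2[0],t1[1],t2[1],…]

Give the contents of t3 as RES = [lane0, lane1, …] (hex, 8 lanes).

t0 = [0x4e, 0xea, 0xea, 0xf1, 0x4e, 0x9b, 0x4e, 0x86]
t1 = [0x96, 0x4e, 0x86, 0xea, 0x4e, 0xea, 0xf1, 0xf1]
t2 = [0xf1, 0xf1, 0x96, 0x4e, 0x86, 0xea, 0x4e, 0xea]
t3 = [0x96, 0xf1, 0x4e, 0xf1, 0x86, 0x96, 0xea, 0x4e]

RES = [ 0x96  0xf1  0x4e  0xf1  0x86  0x96  0xea  0x4e ]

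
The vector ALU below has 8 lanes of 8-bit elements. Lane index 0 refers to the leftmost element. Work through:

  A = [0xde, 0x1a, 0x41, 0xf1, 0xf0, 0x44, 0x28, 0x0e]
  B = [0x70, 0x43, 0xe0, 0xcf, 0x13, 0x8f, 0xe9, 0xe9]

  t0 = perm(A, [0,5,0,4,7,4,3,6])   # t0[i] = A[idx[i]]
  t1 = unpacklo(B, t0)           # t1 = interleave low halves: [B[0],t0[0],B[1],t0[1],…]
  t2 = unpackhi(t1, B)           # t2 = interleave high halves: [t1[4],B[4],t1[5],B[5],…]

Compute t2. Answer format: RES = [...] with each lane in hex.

RES = [0xe0, 0x13, 0xde, 0x8f, 0xcf, 0xe9, 0xf0, 0xe9]

  t0: de 44 de f0 0e f0 f1 28
  t1: 70 de 43 44 e0 de cf f0
  t2: e0 13 de 8f cf e9 f0 e9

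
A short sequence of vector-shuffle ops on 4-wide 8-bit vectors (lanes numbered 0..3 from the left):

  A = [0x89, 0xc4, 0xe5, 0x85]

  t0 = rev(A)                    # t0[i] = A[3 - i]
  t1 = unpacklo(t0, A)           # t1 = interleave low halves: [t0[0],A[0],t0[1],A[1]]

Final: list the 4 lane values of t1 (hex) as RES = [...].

→ t0 |85|e5|c4|89|
→ t1 |85|89|e5|c4|

RES = [ 0x85  0x89  0xe5  0xc4 ]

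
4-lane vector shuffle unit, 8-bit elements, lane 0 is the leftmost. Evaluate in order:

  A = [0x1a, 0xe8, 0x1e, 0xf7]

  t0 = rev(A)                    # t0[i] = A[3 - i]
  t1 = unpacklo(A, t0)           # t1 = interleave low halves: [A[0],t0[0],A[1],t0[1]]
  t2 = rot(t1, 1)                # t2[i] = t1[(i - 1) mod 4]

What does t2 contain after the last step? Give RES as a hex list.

→ t0 |f7|1e|e8|1a|
→ t1 |1a|f7|e8|1e|
→ t2 |1e|1a|f7|e8|

RES = [0x1e, 0x1a, 0xf7, 0xe8]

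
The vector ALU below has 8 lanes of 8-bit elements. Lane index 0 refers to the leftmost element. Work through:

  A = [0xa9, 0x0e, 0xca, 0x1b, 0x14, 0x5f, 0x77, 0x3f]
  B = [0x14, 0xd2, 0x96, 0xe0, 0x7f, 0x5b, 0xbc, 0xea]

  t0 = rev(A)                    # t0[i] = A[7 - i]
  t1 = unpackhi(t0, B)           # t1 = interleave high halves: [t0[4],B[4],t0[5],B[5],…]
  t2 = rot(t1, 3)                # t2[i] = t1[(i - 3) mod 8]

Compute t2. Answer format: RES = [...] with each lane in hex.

RES = [0xbc, 0xa9, 0xea, 0x1b, 0x7f, 0xca, 0x5b, 0x0e]

  t0: 3f 77 5f 14 1b ca 0e a9
  t1: 1b 7f ca 5b 0e bc a9 ea
  t2: bc a9 ea 1b 7f ca 5b 0e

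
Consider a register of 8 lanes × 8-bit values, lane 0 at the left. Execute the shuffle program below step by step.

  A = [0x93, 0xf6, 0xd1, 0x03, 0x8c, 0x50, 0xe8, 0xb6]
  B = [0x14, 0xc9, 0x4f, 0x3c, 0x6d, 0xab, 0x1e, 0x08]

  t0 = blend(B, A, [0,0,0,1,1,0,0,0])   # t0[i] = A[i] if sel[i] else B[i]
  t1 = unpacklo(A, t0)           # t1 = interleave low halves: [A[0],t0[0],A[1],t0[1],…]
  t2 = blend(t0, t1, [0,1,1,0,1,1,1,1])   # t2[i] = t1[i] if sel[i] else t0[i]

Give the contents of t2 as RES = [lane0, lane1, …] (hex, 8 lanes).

RES = [ 0x14  0x14  0xf6  0x03  0xd1  0x4f  0x03  0x03 ]

→ t0 |14|c9|4f|03|8c|ab|1e|08|
→ t1 |93|14|f6|c9|d1|4f|03|03|
→ t2 |14|14|f6|03|d1|4f|03|03|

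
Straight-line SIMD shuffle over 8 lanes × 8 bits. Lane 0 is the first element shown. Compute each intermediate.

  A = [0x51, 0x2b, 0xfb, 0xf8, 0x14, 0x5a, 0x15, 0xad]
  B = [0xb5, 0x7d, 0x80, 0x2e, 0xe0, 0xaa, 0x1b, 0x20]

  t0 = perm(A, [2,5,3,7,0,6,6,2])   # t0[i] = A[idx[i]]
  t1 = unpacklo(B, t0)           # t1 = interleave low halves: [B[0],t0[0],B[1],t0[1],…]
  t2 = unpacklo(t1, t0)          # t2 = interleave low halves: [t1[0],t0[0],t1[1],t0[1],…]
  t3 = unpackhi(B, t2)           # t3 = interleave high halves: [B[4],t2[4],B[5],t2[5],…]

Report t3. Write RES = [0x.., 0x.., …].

→ t0 |fb|5a|f8|ad|51|15|15|fb|
→ t1 |b5|fb|7d|5a|80|f8|2e|ad|
→ t2 |b5|fb|fb|5a|7d|f8|5a|ad|
→ t3 |e0|7d|aa|f8|1b|5a|20|ad|

RES = [0xe0, 0x7d, 0xaa, 0xf8, 0x1b, 0x5a, 0x20, 0xad]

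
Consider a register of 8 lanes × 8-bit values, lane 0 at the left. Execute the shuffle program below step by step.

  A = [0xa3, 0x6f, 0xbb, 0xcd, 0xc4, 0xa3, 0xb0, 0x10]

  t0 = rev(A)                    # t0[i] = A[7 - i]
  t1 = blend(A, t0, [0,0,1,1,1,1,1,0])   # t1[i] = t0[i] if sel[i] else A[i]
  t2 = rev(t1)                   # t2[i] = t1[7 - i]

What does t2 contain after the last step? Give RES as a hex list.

RES = [ 0x10  0x6f  0xbb  0xcd  0xc4  0xa3  0x6f  0xa3 ]

  t0: 10 b0 a3 c4 cd bb 6f a3
  t1: a3 6f a3 c4 cd bb 6f 10
  t2: 10 6f bb cd c4 a3 6f a3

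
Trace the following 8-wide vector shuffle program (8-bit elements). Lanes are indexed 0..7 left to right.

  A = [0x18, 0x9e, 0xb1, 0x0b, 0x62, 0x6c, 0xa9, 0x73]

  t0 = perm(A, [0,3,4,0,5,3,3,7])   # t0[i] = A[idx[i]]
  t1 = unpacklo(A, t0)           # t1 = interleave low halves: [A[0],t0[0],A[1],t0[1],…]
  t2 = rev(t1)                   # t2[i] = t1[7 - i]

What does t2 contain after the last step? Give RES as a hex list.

RES = [ 0x18  0x0b  0x62  0xb1  0x0b  0x9e  0x18  0x18 ]

  t0: 18 0b 62 18 6c 0b 0b 73
  t1: 18 18 9e 0b b1 62 0b 18
  t2: 18 0b 62 b1 0b 9e 18 18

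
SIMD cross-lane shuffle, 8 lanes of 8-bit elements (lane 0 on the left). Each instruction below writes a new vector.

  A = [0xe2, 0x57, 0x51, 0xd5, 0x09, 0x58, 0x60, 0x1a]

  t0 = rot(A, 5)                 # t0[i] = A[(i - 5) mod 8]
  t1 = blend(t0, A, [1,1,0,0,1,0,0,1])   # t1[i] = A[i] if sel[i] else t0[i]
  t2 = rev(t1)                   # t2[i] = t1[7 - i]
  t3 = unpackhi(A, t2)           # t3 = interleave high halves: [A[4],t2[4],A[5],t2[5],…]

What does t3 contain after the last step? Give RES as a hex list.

RES = [ 0x09  0x60  0x58  0x58  0x60  0x57  0x1a  0xe2 ]

→ t0 |d5|09|58|60|1a|e2|57|51|
→ t1 |e2|57|58|60|09|e2|57|1a|
→ t2 |1a|57|e2|09|60|58|57|e2|
→ t3 |09|60|58|58|60|57|1a|e2|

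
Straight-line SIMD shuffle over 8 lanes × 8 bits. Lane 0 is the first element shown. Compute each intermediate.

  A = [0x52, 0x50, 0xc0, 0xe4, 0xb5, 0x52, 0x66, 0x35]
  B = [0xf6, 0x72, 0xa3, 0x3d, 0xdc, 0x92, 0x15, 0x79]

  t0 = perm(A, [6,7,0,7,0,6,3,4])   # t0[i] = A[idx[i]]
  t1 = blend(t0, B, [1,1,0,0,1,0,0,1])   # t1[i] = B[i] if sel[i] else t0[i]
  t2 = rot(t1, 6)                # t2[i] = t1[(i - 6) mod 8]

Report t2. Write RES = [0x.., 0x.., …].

RES = [0x52, 0x35, 0xdc, 0x66, 0xe4, 0x79, 0xf6, 0x72]

→ t0 |66|35|52|35|52|66|e4|b5|
→ t1 |f6|72|52|35|dc|66|e4|79|
→ t2 |52|35|dc|66|e4|79|f6|72|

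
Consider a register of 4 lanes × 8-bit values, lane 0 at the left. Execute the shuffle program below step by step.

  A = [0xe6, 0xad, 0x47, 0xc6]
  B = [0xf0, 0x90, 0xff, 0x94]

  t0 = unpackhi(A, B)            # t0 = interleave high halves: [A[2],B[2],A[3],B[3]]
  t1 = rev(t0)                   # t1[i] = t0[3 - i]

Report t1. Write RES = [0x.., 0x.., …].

  t0: 47 ff c6 94
  t1: 94 c6 ff 47

RES = [ 0x94  0xc6  0xff  0x47 ]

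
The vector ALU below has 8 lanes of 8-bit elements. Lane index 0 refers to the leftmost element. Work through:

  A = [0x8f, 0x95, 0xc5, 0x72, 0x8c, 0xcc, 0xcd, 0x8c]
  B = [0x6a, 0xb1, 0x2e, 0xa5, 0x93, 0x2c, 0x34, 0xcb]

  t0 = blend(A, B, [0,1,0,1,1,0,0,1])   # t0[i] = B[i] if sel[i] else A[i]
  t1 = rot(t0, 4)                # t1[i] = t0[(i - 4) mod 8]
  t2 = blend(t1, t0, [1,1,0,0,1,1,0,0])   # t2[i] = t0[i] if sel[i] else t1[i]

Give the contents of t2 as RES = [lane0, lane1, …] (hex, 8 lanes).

→ t0 |8f|b1|c5|a5|93|cc|cd|cb|
→ t1 |93|cc|cd|cb|8f|b1|c5|a5|
→ t2 |8f|b1|cd|cb|93|cc|c5|a5|

RES = [ 0x8f  0xb1  0xcd  0xcb  0x93  0xcc  0xc5  0xa5 ]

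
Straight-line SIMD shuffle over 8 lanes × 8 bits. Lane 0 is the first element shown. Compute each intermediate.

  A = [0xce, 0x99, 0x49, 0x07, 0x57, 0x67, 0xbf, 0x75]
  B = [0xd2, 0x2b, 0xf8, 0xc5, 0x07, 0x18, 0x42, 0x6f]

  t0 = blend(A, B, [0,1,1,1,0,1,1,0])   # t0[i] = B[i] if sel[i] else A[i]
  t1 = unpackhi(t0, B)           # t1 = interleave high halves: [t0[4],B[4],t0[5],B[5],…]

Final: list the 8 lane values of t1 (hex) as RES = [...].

→ t0 |ce|2b|f8|c5|57|18|42|75|
→ t1 |57|07|18|18|42|42|75|6f|

RES = [0x57, 0x07, 0x18, 0x18, 0x42, 0x42, 0x75, 0x6f]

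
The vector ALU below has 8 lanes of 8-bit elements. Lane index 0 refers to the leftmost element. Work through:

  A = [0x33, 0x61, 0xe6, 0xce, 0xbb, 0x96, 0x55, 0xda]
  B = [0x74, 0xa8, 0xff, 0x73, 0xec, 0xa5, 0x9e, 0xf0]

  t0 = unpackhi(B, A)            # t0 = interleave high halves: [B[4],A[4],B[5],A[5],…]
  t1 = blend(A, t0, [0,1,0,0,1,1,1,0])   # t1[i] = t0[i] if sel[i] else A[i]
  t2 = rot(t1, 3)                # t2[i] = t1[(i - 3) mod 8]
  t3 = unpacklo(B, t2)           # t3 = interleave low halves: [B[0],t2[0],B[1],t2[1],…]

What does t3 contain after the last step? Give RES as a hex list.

RES = [0x74, 0x55, 0xa8, 0xf0, 0xff, 0xda, 0x73, 0x33]

  t0: ec bb a5 96 9e 55 f0 da
  t1: 33 bb e6 ce 9e 55 f0 da
  t2: 55 f0 da 33 bb e6 ce 9e
  t3: 74 55 a8 f0 ff da 73 33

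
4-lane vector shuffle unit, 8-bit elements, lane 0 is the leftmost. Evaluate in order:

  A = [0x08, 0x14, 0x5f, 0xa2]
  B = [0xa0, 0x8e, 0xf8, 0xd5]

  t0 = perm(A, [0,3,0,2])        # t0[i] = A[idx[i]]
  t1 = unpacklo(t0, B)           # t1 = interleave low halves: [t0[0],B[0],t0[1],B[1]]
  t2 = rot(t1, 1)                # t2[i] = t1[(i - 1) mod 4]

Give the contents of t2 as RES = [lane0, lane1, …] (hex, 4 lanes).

RES = [0x8e, 0x08, 0xa0, 0xa2]

  t0: 08 a2 08 5f
  t1: 08 a0 a2 8e
  t2: 8e 08 a0 a2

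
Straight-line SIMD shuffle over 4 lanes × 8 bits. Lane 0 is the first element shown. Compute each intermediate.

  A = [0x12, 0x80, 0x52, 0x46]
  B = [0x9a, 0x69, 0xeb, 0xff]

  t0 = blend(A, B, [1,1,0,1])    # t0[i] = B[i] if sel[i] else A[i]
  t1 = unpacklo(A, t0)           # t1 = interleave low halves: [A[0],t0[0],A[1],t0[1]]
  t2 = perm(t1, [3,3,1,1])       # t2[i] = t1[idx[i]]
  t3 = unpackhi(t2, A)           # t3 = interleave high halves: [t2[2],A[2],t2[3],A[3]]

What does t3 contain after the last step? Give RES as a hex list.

t0 = [0x9a, 0x69, 0x52, 0xff]
t1 = [0x12, 0x9a, 0x80, 0x69]
t2 = [0x69, 0x69, 0x9a, 0x9a]
t3 = [0x9a, 0x52, 0x9a, 0x46]

RES = [0x9a, 0x52, 0x9a, 0x46]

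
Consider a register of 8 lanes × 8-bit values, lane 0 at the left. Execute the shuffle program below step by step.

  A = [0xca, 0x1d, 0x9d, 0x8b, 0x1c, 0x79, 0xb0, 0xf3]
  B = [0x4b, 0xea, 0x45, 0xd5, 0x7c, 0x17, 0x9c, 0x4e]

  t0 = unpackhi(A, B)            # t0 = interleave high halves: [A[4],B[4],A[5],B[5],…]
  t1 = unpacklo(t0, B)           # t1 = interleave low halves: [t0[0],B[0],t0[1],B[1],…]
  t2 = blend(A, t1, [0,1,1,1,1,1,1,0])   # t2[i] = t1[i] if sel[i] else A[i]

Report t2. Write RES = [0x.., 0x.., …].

RES = [ 0xca  0x4b  0x7c  0xea  0x79  0x45  0x17  0xf3 ]

  t0: 1c 7c 79 17 b0 9c f3 4e
  t1: 1c 4b 7c ea 79 45 17 d5
  t2: ca 4b 7c ea 79 45 17 f3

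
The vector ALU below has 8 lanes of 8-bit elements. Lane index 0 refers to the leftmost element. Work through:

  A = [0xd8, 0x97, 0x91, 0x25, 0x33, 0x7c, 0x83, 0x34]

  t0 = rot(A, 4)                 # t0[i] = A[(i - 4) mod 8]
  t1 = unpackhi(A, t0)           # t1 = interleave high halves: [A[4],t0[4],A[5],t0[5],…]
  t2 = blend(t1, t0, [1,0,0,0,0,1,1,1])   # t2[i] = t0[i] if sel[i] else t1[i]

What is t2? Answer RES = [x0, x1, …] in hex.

RES = [0x33, 0xd8, 0x7c, 0x97, 0x83, 0x97, 0x91, 0x25]

→ t0 |33|7c|83|34|d8|97|91|25|
→ t1 |33|d8|7c|97|83|91|34|25|
→ t2 |33|d8|7c|97|83|97|91|25|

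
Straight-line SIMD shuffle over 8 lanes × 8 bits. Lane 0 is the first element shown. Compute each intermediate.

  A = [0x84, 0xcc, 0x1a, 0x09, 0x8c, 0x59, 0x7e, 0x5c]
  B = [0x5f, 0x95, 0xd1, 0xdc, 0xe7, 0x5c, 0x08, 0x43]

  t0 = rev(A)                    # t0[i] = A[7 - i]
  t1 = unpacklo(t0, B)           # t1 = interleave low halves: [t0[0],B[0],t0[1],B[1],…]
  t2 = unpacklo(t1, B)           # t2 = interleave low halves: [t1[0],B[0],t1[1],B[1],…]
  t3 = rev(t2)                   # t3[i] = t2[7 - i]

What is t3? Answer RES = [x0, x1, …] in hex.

RES = [0xdc, 0x95, 0xd1, 0x7e, 0x95, 0x5f, 0x5f, 0x5c]

→ t0 |5c|7e|59|8c|09|1a|cc|84|
→ t1 |5c|5f|7e|95|59|d1|8c|dc|
→ t2 |5c|5f|5f|95|7e|d1|95|dc|
→ t3 |dc|95|d1|7e|95|5f|5f|5c|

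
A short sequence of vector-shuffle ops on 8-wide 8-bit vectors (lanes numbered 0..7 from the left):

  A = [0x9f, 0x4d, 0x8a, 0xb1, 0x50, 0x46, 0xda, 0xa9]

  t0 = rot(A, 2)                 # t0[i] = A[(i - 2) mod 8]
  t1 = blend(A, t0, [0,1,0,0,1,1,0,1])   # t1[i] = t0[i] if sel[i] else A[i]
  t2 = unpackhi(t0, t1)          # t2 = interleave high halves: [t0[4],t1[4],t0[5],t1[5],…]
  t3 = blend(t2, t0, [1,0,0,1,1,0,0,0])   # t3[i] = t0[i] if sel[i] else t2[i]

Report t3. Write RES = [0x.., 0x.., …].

t0 = [0xda, 0xa9, 0x9f, 0x4d, 0x8a, 0xb1, 0x50, 0x46]
t1 = [0x9f, 0xa9, 0x8a, 0xb1, 0x8a, 0xb1, 0xda, 0x46]
t2 = [0x8a, 0x8a, 0xb1, 0xb1, 0x50, 0xda, 0x46, 0x46]
t3 = [0xda, 0x8a, 0xb1, 0x4d, 0x8a, 0xda, 0x46, 0x46]

RES = [0xda, 0x8a, 0xb1, 0x4d, 0x8a, 0xda, 0x46, 0x46]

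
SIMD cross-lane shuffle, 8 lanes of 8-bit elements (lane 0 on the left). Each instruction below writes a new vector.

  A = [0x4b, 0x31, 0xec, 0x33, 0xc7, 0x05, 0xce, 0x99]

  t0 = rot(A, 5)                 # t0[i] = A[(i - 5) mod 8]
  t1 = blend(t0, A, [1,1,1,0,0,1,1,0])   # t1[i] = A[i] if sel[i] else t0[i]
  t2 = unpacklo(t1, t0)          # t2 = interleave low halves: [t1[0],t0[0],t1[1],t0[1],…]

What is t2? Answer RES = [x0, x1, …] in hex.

RES = [ 0x4b  0x33  0x31  0xc7  0xec  0x05  0xce  0xce ]

  t0: 33 c7 05 ce 99 4b 31 ec
  t1: 4b 31 ec ce 99 05 ce ec
  t2: 4b 33 31 c7 ec 05 ce ce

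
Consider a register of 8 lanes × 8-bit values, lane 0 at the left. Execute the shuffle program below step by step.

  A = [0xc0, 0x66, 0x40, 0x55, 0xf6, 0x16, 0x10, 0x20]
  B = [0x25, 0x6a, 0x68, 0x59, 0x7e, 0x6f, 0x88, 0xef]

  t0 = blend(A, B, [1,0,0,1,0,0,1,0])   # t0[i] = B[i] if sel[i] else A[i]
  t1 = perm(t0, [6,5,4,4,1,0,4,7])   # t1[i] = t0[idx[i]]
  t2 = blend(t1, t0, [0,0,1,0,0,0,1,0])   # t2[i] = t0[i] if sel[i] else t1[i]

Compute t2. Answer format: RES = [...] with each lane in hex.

RES = [0x88, 0x16, 0x40, 0xf6, 0x66, 0x25, 0x88, 0x20]

t0 = [0x25, 0x66, 0x40, 0x59, 0xf6, 0x16, 0x88, 0x20]
t1 = [0x88, 0x16, 0xf6, 0xf6, 0x66, 0x25, 0xf6, 0x20]
t2 = [0x88, 0x16, 0x40, 0xf6, 0x66, 0x25, 0x88, 0x20]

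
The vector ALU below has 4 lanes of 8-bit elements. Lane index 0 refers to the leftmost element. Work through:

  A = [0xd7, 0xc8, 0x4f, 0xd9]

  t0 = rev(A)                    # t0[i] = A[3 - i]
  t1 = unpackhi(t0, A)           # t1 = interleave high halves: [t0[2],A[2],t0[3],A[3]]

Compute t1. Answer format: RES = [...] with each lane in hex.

RES = [ 0xc8  0x4f  0xd7  0xd9 ]

  t0: d9 4f c8 d7
  t1: c8 4f d7 d9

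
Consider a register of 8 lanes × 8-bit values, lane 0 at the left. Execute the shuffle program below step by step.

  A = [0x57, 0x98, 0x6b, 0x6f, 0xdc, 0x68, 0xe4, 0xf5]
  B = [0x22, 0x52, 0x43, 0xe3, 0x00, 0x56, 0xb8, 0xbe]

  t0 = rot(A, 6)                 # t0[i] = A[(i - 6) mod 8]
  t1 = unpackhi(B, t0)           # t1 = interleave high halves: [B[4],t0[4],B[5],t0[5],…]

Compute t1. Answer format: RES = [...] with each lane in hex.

RES = [0x00, 0xe4, 0x56, 0xf5, 0xb8, 0x57, 0xbe, 0x98]

  t0: 6b 6f dc 68 e4 f5 57 98
  t1: 00 e4 56 f5 b8 57 be 98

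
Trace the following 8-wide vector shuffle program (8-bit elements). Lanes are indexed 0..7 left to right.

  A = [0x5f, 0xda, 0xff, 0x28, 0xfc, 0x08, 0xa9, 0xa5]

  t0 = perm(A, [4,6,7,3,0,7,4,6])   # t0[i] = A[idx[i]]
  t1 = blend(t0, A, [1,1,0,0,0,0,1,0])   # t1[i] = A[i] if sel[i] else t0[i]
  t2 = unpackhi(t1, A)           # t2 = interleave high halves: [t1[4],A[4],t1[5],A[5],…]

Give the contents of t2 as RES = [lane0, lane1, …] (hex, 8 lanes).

→ t0 |fc|a9|a5|28|5f|a5|fc|a9|
→ t1 |5f|da|a5|28|5f|a5|a9|a9|
→ t2 |5f|fc|a5|08|a9|a9|a9|a5|

RES = [ 0x5f  0xfc  0xa5  0x08  0xa9  0xa9  0xa9  0xa5 ]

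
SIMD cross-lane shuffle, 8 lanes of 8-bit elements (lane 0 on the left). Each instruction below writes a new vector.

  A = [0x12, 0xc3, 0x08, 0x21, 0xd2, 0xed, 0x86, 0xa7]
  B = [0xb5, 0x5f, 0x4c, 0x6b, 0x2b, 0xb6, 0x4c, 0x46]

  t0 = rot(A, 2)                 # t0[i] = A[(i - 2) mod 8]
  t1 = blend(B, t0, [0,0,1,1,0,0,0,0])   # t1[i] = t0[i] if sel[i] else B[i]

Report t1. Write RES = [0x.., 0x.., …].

RES = [0xb5, 0x5f, 0x12, 0xc3, 0x2b, 0xb6, 0x4c, 0x46]

t0 = [0x86, 0xa7, 0x12, 0xc3, 0x08, 0x21, 0xd2, 0xed]
t1 = [0xb5, 0x5f, 0x12, 0xc3, 0x2b, 0xb6, 0x4c, 0x46]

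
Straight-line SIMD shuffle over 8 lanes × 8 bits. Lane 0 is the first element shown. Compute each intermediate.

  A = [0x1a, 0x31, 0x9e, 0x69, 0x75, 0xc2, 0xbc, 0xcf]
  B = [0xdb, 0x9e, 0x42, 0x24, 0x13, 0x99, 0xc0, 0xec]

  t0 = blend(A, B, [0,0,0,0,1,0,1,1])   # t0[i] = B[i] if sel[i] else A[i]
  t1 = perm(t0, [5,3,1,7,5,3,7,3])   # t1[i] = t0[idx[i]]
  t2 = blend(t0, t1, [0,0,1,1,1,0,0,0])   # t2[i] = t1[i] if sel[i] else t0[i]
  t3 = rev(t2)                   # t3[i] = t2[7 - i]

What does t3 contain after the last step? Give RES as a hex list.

RES = [0xec, 0xc0, 0xc2, 0xc2, 0xec, 0x31, 0x31, 0x1a]

→ t0 |1a|31|9e|69|13|c2|c0|ec|
→ t1 |c2|69|31|ec|c2|69|ec|69|
→ t2 |1a|31|31|ec|c2|c2|c0|ec|
→ t3 |ec|c0|c2|c2|ec|31|31|1a|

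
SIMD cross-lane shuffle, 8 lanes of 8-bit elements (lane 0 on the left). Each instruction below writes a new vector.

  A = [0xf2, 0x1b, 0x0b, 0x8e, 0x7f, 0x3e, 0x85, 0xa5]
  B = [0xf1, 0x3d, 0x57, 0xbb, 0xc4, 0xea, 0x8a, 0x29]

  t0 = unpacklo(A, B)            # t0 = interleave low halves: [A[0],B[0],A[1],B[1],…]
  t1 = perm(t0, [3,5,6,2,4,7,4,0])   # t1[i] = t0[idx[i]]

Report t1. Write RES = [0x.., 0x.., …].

  t0: f2 f1 1b 3d 0b 57 8e bb
  t1: 3d 57 8e 1b 0b bb 0b f2

RES = [0x3d, 0x57, 0x8e, 0x1b, 0x0b, 0xbb, 0x0b, 0xf2]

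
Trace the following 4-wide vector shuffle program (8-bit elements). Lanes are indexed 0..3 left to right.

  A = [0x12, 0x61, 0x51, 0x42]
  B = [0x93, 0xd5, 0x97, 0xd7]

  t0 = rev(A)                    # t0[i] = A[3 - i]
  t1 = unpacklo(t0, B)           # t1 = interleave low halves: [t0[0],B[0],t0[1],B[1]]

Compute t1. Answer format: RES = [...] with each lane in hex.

RES = [ 0x42  0x93  0x51  0xd5 ]

  t0: 42 51 61 12
  t1: 42 93 51 d5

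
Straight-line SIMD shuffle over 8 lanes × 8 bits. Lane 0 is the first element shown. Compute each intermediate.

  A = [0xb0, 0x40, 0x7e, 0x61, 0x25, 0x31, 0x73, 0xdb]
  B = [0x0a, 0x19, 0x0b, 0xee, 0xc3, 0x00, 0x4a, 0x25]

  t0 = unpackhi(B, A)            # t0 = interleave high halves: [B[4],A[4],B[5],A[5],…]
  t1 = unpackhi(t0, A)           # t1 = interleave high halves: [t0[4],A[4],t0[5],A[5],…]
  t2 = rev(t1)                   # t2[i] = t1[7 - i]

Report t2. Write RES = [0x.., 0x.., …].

→ t0 |c3|25|00|31|4a|73|25|db|
→ t1 |4a|25|73|31|25|73|db|db|
→ t2 |db|db|73|25|31|73|25|4a|

RES = [0xdb, 0xdb, 0x73, 0x25, 0x31, 0x73, 0x25, 0x4a]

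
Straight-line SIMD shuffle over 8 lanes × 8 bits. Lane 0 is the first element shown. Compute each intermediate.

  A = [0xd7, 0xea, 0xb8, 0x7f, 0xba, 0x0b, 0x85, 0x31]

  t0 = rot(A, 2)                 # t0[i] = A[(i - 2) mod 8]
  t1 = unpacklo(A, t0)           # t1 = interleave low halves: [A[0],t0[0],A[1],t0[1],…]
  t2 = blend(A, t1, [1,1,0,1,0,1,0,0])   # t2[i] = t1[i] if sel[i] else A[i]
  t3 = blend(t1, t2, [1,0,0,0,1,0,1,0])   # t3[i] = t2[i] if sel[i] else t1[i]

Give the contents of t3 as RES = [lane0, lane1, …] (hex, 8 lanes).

RES = [ 0xd7  0x85  0xea  0x31  0xba  0xd7  0x85  0xea ]

  t0: 85 31 d7 ea b8 7f ba 0b
  t1: d7 85 ea 31 b8 d7 7f ea
  t2: d7 85 b8 31 ba d7 85 31
  t3: d7 85 ea 31 ba d7 85 ea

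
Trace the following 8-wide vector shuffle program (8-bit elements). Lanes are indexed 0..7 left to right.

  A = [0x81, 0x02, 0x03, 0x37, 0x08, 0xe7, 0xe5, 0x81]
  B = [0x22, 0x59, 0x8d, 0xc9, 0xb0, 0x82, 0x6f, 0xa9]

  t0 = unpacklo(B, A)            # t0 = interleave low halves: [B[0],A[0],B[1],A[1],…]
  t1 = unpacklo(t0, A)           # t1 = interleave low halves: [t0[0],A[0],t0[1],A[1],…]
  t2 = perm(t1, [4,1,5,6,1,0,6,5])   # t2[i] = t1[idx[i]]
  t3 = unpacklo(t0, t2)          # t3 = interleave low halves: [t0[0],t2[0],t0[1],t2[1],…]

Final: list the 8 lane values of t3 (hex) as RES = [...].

t0 = [0x22, 0x81, 0x59, 0x02, 0x8d, 0x03, 0xc9, 0x37]
t1 = [0x22, 0x81, 0x81, 0x02, 0x59, 0x03, 0x02, 0x37]
t2 = [0x59, 0x81, 0x03, 0x02, 0x81, 0x22, 0x02, 0x03]
t3 = [0x22, 0x59, 0x81, 0x81, 0x59, 0x03, 0x02, 0x02]

RES = [0x22, 0x59, 0x81, 0x81, 0x59, 0x03, 0x02, 0x02]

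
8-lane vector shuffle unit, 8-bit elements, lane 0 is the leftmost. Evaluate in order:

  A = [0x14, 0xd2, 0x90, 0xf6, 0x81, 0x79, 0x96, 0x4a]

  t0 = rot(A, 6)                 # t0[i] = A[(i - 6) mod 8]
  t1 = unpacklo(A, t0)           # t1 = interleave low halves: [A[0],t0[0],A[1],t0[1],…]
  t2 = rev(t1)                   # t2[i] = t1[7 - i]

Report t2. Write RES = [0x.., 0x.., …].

→ t0 |90|f6|81|79|96|4a|14|d2|
→ t1 |14|90|d2|f6|90|81|f6|79|
→ t2 |79|f6|81|90|f6|d2|90|14|

RES = [ 0x79  0xf6  0x81  0x90  0xf6  0xd2  0x90  0x14 ]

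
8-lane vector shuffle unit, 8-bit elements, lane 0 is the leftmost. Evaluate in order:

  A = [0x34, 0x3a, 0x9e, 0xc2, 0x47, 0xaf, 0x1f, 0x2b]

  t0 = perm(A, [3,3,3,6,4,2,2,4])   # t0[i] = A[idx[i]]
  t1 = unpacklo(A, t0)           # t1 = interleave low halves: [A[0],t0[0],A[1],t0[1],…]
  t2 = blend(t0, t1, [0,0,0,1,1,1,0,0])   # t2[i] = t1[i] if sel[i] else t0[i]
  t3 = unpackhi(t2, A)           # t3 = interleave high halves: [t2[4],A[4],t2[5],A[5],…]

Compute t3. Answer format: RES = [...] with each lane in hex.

RES = [0x9e, 0x47, 0xc2, 0xaf, 0x9e, 0x1f, 0x47, 0x2b]

t0 = [0xc2, 0xc2, 0xc2, 0x1f, 0x47, 0x9e, 0x9e, 0x47]
t1 = [0x34, 0xc2, 0x3a, 0xc2, 0x9e, 0xc2, 0xc2, 0x1f]
t2 = [0xc2, 0xc2, 0xc2, 0xc2, 0x9e, 0xc2, 0x9e, 0x47]
t3 = [0x9e, 0x47, 0xc2, 0xaf, 0x9e, 0x1f, 0x47, 0x2b]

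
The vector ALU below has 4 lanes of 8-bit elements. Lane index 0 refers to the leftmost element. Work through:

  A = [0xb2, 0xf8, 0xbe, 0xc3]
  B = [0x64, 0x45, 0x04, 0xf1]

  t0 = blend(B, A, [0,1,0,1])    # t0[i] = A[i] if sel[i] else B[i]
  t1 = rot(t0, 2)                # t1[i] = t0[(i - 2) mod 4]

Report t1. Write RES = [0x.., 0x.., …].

RES = [0x04, 0xc3, 0x64, 0xf8]

→ t0 |64|f8|04|c3|
→ t1 |04|c3|64|f8|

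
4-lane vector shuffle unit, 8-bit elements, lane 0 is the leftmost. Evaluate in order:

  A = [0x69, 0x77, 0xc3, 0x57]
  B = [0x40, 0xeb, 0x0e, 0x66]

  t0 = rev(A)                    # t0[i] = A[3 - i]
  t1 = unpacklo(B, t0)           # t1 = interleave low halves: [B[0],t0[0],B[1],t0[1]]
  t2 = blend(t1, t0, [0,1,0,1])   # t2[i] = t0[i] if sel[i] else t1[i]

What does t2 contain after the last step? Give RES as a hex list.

  t0: 57 c3 77 69
  t1: 40 57 eb c3
  t2: 40 c3 eb 69

RES = [0x40, 0xc3, 0xeb, 0x69]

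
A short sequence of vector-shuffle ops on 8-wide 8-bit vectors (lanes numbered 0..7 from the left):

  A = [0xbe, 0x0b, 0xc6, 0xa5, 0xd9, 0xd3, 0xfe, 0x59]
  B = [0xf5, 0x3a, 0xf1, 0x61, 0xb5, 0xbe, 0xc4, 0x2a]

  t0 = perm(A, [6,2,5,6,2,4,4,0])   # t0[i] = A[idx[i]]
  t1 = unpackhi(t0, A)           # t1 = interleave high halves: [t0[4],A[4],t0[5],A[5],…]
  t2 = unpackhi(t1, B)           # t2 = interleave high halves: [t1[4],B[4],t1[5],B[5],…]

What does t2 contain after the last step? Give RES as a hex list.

RES = [ 0xd9  0xb5  0xfe  0xbe  0xbe  0xc4  0x59  0x2a ]

→ t0 |fe|c6|d3|fe|c6|d9|d9|be|
→ t1 |c6|d9|d9|d3|d9|fe|be|59|
→ t2 |d9|b5|fe|be|be|c4|59|2a|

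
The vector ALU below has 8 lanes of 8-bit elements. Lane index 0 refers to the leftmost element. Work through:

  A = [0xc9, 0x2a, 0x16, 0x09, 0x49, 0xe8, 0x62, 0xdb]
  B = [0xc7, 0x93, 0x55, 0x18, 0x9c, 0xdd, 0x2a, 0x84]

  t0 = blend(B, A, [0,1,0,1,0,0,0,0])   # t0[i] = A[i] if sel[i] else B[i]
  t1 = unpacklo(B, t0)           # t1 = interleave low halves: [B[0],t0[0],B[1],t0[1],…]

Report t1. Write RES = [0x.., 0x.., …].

t0 = [0xc7, 0x2a, 0x55, 0x09, 0x9c, 0xdd, 0x2a, 0x84]
t1 = [0xc7, 0xc7, 0x93, 0x2a, 0x55, 0x55, 0x18, 0x09]

RES = [0xc7, 0xc7, 0x93, 0x2a, 0x55, 0x55, 0x18, 0x09]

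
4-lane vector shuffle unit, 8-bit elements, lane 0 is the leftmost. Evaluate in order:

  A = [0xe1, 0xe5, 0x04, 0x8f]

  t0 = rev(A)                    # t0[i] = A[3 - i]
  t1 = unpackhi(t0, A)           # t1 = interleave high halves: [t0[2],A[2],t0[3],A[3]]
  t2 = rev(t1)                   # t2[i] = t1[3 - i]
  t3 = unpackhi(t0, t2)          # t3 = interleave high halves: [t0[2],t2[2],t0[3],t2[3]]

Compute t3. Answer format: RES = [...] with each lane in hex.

  t0: 8f 04 e5 e1
  t1: e5 04 e1 8f
  t2: 8f e1 04 e5
  t3: e5 04 e1 e5

RES = [ 0xe5  0x04  0xe1  0xe5 ]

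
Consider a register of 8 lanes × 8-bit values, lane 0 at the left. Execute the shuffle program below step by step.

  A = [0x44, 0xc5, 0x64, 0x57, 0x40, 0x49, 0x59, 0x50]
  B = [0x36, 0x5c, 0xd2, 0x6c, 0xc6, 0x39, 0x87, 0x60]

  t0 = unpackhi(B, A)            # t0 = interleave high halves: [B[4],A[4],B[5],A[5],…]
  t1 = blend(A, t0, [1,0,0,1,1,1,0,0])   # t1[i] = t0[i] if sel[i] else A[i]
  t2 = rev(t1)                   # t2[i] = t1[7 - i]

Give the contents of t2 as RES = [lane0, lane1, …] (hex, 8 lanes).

RES = [ 0x50  0x59  0x59  0x87  0x49  0x64  0xc5  0xc6 ]

→ t0 |c6|40|39|49|87|59|60|50|
→ t1 |c6|c5|64|49|87|59|59|50|
→ t2 |50|59|59|87|49|64|c5|c6|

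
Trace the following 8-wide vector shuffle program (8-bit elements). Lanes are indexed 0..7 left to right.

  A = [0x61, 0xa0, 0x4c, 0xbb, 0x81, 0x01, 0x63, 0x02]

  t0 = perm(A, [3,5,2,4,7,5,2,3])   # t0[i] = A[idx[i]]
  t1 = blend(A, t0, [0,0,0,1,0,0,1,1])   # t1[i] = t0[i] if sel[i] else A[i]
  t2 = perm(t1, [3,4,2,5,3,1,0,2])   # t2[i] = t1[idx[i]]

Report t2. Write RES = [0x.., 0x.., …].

  t0: bb 01 4c 81 02 01 4c bb
  t1: 61 a0 4c 81 81 01 4c bb
  t2: 81 81 4c 01 81 a0 61 4c

RES = [ 0x81  0x81  0x4c  0x01  0x81  0xa0  0x61  0x4c ]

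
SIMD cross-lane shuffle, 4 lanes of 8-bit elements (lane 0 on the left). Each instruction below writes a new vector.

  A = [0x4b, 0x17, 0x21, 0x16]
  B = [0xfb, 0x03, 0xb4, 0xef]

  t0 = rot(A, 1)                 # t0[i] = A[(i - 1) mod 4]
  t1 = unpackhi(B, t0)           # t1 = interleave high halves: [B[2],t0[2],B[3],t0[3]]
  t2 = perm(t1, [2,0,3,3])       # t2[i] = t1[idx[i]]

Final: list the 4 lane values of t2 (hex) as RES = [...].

RES = [ 0xef  0xb4  0x21  0x21 ]

→ t0 |16|4b|17|21|
→ t1 |b4|17|ef|21|
→ t2 |ef|b4|21|21|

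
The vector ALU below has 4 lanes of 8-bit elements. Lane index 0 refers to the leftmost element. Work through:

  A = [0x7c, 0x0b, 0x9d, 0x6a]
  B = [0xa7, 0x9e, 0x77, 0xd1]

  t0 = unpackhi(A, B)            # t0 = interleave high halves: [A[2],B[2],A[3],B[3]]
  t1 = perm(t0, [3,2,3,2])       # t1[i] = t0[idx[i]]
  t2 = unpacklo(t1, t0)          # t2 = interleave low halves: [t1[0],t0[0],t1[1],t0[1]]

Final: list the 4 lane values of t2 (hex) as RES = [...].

RES = [0xd1, 0x9d, 0x6a, 0x77]

  t0: 9d 77 6a d1
  t1: d1 6a d1 6a
  t2: d1 9d 6a 77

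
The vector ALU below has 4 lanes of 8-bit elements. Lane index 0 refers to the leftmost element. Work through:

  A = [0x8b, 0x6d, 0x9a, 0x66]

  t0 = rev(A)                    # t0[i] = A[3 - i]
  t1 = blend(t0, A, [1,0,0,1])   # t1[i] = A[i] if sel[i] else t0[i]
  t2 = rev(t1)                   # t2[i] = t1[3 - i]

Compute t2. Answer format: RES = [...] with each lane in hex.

→ t0 |66|9a|6d|8b|
→ t1 |8b|9a|6d|66|
→ t2 |66|6d|9a|8b|

RES = [0x66, 0x6d, 0x9a, 0x8b]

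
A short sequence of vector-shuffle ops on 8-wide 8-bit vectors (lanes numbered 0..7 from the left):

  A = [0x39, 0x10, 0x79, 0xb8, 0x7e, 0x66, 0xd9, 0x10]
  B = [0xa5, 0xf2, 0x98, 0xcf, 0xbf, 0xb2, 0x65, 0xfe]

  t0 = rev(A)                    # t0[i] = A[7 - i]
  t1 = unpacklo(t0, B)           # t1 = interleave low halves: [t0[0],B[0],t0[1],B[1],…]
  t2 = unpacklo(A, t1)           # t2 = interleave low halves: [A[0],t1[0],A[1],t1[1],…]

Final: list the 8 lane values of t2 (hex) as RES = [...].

→ t0 |10|d9|66|7e|b8|79|10|39|
→ t1 |10|a5|d9|f2|66|98|7e|cf|
→ t2 |39|10|10|a5|79|d9|b8|f2|

RES = [0x39, 0x10, 0x10, 0xa5, 0x79, 0xd9, 0xb8, 0xf2]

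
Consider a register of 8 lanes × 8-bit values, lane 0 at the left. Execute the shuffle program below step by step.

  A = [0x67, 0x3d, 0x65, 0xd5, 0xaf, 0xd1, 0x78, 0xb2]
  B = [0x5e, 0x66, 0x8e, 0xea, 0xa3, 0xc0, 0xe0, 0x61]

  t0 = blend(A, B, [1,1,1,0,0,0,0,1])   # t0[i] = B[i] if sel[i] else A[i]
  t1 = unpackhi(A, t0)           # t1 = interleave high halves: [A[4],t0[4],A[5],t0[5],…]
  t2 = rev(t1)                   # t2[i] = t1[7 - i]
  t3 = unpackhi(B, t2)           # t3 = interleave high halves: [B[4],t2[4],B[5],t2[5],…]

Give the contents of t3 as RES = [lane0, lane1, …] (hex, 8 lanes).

RES = [ 0xa3  0xd1  0xc0  0xd1  0xe0  0xaf  0x61  0xaf ]

t0 = [0x5e, 0x66, 0x8e, 0xd5, 0xaf, 0xd1, 0x78, 0x61]
t1 = [0xaf, 0xaf, 0xd1, 0xd1, 0x78, 0x78, 0xb2, 0x61]
t2 = [0x61, 0xb2, 0x78, 0x78, 0xd1, 0xd1, 0xaf, 0xaf]
t3 = [0xa3, 0xd1, 0xc0, 0xd1, 0xe0, 0xaf, 0x61, 0xaf]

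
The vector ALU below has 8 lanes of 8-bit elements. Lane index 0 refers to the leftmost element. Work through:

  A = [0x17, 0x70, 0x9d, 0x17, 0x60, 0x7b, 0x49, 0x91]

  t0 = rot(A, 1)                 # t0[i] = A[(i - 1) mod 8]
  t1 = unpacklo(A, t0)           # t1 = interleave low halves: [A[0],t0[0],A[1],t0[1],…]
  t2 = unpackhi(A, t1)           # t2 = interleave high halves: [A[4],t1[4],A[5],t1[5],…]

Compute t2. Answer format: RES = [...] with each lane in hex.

→ t0 |91|17|70|9d|17|60|7b|49|
→ t1 |17|91|70|17|9d|70|17|9d|
→ t2 |60|9d|7b|70|49|17|91|9d|

RES = [0x60, 0x9d, 0x7b, 0x70, 0x49, 0x17, 0x91, 0x9d]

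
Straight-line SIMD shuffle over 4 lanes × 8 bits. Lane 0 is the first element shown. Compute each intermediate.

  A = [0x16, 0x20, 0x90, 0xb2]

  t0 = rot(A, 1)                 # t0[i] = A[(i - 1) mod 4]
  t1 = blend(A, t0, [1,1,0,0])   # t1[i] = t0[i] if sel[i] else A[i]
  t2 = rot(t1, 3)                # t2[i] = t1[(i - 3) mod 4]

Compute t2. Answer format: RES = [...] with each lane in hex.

RES = [ 0x16  0x90  0xb2  0xb2 ]

  t0: b2 16 20 90
  t1: b2 16 90 b2
  t2: 16 90 b2 b2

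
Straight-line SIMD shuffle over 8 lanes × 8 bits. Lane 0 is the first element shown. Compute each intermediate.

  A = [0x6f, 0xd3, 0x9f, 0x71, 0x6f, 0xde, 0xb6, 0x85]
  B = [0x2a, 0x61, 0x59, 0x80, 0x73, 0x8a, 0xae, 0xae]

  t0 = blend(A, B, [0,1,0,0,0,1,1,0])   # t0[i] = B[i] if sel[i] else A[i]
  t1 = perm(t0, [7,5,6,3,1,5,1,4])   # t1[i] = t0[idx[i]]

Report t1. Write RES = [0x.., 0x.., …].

RES = [0x85, 0x8a, 0xae, 0x71, 0x61, 0x8a, 0x61, 0x6f]

t0 = [0x6f, 0x61, 0x9f, 0x71, 0x6f, 0x8a, 0xae, 0x85]
t1 = [0x85, 0x8a, 0xae, 0x71, 0x61, 0x8a, 0x61, 0x6f]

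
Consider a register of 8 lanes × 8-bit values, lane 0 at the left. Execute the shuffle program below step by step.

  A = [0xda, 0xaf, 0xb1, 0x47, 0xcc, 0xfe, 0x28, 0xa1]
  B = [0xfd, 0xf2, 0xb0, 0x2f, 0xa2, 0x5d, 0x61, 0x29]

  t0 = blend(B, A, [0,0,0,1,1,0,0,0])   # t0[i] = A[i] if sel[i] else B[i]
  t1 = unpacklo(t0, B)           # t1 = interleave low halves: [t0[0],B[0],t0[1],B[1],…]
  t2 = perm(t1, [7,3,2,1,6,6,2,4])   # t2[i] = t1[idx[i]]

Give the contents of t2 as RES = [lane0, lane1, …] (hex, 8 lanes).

  t0: fd f2 b0 47 cc 5d 61 29
  t1: fd fd f2 f2 b0 b0 47 2f
  t2: 2f f2 f2 fd 47 47 f2 b0

RES = [ 0x2f  0xf2  0xf2  0xfd  0x47  0x47  0xf2  0xb0 ]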